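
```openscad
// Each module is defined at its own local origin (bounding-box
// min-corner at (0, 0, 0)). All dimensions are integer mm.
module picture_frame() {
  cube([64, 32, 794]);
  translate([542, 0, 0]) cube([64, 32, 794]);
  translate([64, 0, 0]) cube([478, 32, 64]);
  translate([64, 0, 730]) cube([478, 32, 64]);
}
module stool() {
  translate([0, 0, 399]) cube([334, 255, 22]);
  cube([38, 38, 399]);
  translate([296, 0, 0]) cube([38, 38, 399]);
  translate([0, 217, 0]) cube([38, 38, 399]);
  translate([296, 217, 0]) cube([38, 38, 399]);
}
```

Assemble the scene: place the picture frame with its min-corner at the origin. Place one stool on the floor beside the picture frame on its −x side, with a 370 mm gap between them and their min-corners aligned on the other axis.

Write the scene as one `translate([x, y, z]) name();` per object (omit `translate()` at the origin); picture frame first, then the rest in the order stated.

picture_frame();
translate([-704, 0, 0]) stool();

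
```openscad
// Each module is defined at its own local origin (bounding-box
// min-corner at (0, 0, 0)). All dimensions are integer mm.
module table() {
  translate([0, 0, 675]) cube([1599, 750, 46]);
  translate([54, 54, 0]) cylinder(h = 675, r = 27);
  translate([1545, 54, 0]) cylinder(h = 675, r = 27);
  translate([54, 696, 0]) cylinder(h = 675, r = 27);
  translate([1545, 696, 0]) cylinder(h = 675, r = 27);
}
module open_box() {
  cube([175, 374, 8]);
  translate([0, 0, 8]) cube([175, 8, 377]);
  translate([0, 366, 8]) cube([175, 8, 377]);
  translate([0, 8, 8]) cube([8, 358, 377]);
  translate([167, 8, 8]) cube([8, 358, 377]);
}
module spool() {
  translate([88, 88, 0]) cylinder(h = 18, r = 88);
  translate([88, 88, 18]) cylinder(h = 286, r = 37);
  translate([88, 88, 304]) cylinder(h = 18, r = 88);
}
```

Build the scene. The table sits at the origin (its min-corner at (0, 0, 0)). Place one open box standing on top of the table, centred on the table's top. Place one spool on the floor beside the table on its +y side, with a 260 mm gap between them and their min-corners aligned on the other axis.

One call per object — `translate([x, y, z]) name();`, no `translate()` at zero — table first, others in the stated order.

table();
translate([712, 188, 721]) open_box();
translate([0, 1010, 0]) spool();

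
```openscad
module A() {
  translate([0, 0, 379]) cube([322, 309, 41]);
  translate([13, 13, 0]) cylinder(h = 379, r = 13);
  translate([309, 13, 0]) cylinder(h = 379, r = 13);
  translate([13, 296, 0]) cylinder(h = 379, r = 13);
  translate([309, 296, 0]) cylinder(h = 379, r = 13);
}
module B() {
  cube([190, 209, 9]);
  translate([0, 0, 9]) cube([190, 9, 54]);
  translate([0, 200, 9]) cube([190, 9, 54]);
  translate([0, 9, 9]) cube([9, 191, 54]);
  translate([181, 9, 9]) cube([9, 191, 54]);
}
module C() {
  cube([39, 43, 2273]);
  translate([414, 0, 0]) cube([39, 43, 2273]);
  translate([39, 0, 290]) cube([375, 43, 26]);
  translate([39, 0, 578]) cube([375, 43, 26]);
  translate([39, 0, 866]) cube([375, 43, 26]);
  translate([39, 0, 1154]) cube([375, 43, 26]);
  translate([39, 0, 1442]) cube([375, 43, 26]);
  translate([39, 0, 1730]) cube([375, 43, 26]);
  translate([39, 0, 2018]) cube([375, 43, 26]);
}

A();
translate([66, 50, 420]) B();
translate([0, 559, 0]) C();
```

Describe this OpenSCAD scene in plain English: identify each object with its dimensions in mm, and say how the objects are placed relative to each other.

A is a four-legged stool. The seat is a 322×309×41 mm slab whose top surface is at z = 420 mm; four round legs, each 26 mm in diameter, run from the floor (z = 0) to the underside of the seat, each leg's axis is inset half a diameter from the nearest pair of seat edges (so the leg's bounding box is flush with the corner).

B is an open storage box with external size 190×209×63 mm and wall thickness 9 mm (the base is also 9 mm thick). The base covers the whole footprint; the four walls stand on the base, with the y-facing walls full-width and the x-facing walls fitting between their inner faces.

C is a wooden ladder with two side rails of 39×43 mm section and 2273 mm height, set 453 mm apart overall. Between them run 7 rectangular rungs (43 mm deep, 26 mm thick), front faces flush with the rails' −y face. The bottom of the first rung is 290 mm above the floor and each subsequent rung is 288 mm higher than the one below.

The open box is on top of the stool, centred. The ladder is on the floor beside the stool on its +y side.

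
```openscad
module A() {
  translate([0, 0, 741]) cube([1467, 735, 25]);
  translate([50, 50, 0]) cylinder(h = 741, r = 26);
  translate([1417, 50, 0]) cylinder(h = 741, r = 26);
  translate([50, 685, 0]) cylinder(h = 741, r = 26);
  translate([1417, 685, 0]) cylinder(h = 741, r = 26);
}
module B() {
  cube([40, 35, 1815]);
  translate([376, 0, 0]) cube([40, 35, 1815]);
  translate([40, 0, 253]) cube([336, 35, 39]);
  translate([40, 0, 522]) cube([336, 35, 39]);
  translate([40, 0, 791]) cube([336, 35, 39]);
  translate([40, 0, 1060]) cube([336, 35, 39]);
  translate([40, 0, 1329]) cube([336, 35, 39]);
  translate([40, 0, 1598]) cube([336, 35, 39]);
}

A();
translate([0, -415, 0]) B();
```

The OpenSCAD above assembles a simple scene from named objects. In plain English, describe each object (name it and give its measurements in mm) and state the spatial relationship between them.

A is a table with a 1467×735 mm rectangular top, 25 mm thick, top surface at z = 766 mm, supported by four round legs of 52 mm diameter, each leg's bounding box inset 24 mm from the nearest pair of top edges, running from the floor.

B is a straight ladder. Two 40×35 mm vertical rails, 1815 mm tall, stand 416 mm apart (outside-to-outside) with their front faces coplanar on the −y side. 6 rungs, each 35 mm deep and 39 mm tall, span between the inner faces of the rails, front faces flush with the rails. The lowest rung's underside is at z = 253 mm and rungs are spaced 269 mm apart (underside to underside).

The ladder is on the floor beside the table on its −y side.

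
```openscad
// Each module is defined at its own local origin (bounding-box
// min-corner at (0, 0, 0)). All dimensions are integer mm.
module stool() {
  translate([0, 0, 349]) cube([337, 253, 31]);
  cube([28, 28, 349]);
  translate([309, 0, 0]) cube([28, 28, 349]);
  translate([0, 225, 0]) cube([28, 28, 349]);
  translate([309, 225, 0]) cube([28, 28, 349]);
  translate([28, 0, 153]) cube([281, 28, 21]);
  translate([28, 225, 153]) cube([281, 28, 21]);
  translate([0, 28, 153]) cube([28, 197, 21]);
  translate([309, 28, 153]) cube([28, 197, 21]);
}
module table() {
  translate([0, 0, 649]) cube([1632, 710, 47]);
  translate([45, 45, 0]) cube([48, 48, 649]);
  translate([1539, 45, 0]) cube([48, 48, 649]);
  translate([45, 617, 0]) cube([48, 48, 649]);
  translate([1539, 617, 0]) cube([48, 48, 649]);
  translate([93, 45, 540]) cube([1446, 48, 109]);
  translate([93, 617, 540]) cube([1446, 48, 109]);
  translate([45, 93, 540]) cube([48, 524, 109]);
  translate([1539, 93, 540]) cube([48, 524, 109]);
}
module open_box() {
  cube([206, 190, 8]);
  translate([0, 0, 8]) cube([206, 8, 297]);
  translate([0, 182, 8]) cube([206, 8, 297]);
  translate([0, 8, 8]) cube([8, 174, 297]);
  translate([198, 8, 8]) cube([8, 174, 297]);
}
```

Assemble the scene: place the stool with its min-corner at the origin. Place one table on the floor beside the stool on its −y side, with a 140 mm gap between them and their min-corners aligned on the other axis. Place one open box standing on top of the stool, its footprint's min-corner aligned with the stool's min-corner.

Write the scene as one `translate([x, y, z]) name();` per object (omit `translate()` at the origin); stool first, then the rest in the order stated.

stool();
translate([0, -850, 0]) table();
translate([0, 0, 380]) open_box();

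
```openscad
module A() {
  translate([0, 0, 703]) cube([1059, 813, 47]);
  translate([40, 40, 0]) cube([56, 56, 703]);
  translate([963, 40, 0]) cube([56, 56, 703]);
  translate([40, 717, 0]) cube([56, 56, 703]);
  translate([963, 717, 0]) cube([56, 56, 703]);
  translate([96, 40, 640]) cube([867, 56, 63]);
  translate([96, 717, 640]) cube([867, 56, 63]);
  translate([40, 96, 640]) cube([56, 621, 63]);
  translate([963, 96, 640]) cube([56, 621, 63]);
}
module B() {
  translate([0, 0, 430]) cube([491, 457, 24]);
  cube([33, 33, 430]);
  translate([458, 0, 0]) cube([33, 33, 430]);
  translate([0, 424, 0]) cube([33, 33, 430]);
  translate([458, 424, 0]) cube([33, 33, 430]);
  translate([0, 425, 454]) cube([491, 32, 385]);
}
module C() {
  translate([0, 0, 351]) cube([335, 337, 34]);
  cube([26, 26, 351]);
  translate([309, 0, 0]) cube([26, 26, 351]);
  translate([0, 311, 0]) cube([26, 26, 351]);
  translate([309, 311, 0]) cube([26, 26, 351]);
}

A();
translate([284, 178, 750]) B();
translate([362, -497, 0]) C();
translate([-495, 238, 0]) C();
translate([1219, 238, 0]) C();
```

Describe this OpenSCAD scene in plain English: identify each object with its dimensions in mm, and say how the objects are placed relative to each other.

A is a rectangular dining table. The top is 1059×813×47 mm with its upper surface at z = 750 mm. It stands on four 56×56 mm square legs, each inset 40 mm from the nearest pair of top edges, running from the floor to the underside of the top. Four apron rails, 56 mm thick and 63 mm tall, run between adjacent legs with their top edges flush with the underside of the top and their outer faces flush with the legs' outer faces.

B is a chair. The seat is a 491×457×24 mm slab with its top at z = 454 mm, on four 33×33 mm corner legs (flush with the seat edges, standing on z = 0). A flat backrest 32 mm thick, 385 mm tall, spans the full seat width and rises from the seat top along its +y edge, rear face flush with the rear of the seat.

C is a simple wooden stool: a rectangular seat 335 mm (x) by 337 mm (y), 34 mm thick, top face at z = 385 mm, on four square legs, each 26×26 mm in cross-section. The legs rest on z = 0, each flush with a corner of the seat.

The chair is on top of the table, centred. Three stools sit around the table at the −y, −x, +x sides.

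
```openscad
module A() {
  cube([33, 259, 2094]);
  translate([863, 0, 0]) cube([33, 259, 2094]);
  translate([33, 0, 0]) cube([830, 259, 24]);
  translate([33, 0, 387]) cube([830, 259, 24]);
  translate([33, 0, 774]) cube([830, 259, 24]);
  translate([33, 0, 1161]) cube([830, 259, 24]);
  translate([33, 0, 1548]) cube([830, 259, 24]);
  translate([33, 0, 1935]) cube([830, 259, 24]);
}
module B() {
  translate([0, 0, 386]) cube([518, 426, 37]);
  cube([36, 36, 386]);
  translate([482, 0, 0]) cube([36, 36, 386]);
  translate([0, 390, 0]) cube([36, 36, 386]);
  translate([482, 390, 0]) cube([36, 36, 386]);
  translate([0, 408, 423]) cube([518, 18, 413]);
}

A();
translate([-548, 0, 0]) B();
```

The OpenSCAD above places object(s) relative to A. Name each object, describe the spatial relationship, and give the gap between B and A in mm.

A is a bookshelf. B is a chair. The chair is on the floor beside the bookshelf on its −x side. The gap between the chair and the bookshelf is 30 mm.

The chair's nearest face is 30 mm from the bookshelf's −x face.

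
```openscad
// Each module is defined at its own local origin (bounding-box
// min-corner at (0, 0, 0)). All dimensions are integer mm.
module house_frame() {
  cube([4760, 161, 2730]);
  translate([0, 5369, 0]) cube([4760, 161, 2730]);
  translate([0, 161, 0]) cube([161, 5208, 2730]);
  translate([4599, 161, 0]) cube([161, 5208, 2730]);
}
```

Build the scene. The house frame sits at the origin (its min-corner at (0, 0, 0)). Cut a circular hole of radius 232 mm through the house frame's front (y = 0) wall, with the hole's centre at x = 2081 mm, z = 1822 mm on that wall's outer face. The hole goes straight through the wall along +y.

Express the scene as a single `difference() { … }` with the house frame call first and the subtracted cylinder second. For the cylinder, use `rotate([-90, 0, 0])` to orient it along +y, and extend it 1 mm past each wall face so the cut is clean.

difference() {
  house_frame();
  translate([2081, -1, 1822]) rotate([-90, 0, 0]) cylinder(h = 163, r = 232);
}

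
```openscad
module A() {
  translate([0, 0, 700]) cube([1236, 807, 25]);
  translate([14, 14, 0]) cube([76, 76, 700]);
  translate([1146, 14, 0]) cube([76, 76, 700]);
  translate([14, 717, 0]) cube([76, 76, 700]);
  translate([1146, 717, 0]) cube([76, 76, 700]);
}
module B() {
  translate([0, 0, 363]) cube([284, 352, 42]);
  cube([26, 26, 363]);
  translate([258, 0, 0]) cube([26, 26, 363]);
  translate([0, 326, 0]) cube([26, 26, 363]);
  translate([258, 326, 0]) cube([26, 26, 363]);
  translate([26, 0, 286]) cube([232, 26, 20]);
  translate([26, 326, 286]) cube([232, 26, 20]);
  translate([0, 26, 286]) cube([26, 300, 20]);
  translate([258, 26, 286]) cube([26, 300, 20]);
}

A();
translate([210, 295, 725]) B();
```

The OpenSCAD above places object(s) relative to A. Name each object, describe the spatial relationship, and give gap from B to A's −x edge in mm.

A is a table. B is a stool. The stool is on top of the table. The gap from the stool to the table's −x edge is 210 mm.

The stool's min-x is at 210; the table's min-x is 0; gap = 210 mm.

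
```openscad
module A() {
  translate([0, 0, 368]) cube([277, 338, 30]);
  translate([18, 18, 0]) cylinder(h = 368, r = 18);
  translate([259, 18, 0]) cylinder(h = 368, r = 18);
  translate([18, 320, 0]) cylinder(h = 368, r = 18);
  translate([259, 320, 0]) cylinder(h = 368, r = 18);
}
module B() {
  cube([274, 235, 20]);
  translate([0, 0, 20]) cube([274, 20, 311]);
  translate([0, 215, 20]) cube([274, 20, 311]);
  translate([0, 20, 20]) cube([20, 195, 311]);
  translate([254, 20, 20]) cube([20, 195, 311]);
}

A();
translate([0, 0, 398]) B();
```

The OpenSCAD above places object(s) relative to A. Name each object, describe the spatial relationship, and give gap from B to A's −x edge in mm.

The open box's min-x is at 0; the stool's min-x is 0; gap = 0 mm.

A is a stool. B is an open box. The open box is on top of the stool. The gap from the open box to the stool's −x edge is 0 mm.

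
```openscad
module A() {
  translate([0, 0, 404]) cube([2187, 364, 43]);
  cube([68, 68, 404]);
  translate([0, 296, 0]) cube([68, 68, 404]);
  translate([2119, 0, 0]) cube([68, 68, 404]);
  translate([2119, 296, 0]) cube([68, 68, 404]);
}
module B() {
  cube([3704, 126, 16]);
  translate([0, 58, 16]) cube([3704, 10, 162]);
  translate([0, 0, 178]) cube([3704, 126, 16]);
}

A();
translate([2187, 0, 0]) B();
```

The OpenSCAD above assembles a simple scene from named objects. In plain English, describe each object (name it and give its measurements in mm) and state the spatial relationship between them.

A is a long wooden bench with a 2187 mm (x) × 364 mm (y) seat, 43 mm thick, its top surface 447 mm above the floor. Four 68 mm square legs at the seat corners, flush with the edges, run from z = 0 to the seat underside.

B is an I-beam lying along x, 3704 mm long. Overall section height 194 mm. Two flanges 126 mm wide (y) and 16 mm thick, one on the floor and one at the top; a web 10 mm thick runs between them, centred on the flange width.

The I-beam is against the bench's +x side, with their −y faces flush.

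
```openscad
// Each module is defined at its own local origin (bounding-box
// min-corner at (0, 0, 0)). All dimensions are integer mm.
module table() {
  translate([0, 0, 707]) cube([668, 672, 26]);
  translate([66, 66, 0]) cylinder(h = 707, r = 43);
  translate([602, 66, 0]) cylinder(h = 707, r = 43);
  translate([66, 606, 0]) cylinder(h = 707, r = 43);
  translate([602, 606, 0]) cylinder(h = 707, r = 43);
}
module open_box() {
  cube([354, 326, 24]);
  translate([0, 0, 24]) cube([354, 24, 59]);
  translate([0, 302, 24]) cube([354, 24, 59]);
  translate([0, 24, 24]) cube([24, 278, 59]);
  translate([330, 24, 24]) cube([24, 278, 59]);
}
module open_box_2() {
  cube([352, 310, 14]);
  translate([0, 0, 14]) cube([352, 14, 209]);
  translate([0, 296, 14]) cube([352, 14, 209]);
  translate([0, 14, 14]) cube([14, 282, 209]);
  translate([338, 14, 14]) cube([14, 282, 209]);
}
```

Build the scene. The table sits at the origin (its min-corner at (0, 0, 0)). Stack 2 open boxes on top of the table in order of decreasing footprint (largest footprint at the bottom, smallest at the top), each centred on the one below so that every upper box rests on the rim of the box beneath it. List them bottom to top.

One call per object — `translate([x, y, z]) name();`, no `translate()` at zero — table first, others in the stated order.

table();
translate([157, 173, 733]) open_box();
translate([158, 181, 816]) open_box_2();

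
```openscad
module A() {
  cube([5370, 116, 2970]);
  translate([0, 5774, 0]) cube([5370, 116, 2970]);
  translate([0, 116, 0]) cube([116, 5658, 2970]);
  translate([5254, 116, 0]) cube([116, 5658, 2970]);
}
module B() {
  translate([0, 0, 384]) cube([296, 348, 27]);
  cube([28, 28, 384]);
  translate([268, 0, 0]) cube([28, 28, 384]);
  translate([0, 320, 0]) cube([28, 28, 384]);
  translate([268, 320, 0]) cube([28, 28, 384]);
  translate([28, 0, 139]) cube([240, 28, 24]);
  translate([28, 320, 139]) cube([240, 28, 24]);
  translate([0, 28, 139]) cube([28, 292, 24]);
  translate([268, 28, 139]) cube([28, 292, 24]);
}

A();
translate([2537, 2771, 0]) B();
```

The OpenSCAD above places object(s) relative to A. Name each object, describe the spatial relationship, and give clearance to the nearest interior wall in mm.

A is a house frame. B is a stool. The stool sits inside the house frame, centred. The clearance to the nearest interior wall is 2421 mm.

Clearances: x = 2421, y = 2655; minimum 2421 mm.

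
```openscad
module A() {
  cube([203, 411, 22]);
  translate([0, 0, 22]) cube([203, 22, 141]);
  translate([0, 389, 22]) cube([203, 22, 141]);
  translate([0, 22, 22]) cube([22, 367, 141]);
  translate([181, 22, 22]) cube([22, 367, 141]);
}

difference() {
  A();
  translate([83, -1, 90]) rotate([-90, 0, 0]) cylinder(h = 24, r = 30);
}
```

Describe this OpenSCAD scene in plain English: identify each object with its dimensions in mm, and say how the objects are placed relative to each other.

A is an open-topped rectangular box: outside dimensions 203×411×163 mm, with a uniform wall and base thickness of 22 mm. The base is a full 203×411 slab on the floor; four walls sit on top of the base. The front and back walls (the −y and +y sides) span the full width; the two side walls fit between them.

The open box has a circular hole of radius 30 mm through its front wall, centred at (x = 83, z = 90).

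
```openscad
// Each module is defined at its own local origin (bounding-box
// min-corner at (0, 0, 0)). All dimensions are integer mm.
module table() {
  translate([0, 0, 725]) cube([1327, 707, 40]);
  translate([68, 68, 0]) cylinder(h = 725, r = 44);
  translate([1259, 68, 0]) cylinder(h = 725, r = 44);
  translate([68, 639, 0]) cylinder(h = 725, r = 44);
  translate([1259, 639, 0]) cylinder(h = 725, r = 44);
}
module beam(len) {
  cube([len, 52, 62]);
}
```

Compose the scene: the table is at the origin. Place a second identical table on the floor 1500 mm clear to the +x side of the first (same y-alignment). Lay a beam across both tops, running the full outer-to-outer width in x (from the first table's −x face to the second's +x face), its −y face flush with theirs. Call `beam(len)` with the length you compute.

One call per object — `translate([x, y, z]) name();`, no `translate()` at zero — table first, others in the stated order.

table();
translate([2827, 0, 0]) table();
translate([0, 0, 765]) beam(4154);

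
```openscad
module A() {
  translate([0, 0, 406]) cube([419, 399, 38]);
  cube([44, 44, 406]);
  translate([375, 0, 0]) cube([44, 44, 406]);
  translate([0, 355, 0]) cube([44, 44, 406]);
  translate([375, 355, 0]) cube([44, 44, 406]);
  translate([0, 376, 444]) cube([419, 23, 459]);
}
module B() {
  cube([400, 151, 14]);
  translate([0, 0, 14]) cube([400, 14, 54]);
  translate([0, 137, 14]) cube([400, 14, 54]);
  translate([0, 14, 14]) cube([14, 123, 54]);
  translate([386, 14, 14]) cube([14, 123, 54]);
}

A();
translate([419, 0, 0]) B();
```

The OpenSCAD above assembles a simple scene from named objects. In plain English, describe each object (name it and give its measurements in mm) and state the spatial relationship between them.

A is a chair. The seat is a 419×399×38 mm slab with its top at z = 444 mm, on four 44×44 mm corner legs (flush with the seat edges, standing on z = 0). A flat backrest 23 mm thick, 459 mm tall, spans the full seat width and rises from the seat top along its +y edge, rear face flush with the rear of the seat.

B is an open-topped rectangular box: outside dimensions 400×151×68 mm, with a uniform wall and base thickness of 14 mm. The base is a full 400×151 slab on the floor; four walls sit on top of the base. The front and back walls (the −y and +y sides) span the full width; the two side walls fit between them.

The open box is against the chair's +x side, with their −y faces flush.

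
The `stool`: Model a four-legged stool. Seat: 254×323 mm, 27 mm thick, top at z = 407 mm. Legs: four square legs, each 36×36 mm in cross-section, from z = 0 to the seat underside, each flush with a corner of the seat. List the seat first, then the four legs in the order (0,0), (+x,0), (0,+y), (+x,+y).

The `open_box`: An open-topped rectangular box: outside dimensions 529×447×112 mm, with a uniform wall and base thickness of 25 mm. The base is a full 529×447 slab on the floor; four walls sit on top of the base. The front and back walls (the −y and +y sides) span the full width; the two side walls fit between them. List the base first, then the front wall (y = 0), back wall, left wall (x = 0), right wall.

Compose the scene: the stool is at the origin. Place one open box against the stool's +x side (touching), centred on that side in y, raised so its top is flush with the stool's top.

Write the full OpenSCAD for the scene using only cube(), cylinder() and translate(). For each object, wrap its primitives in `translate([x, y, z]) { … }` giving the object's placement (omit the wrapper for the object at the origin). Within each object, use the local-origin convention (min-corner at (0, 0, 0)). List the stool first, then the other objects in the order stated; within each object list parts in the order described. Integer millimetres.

translate([0, 0, 380]) cube([254, 323, 27]);
cube([36, 36, 380]);
translate([218, 0, 0]) cube([36, 36, 380]);
translate([0, 287, 0]) cube([36, 36, 380]);
translate([218, 287, 0]) cube([36, 36, 380]);
translate([254, -62, 295]) {
  cube([529, 447, 25]);
  translate([0, 0, 25]) cube([529, 25, 87]);
  translate([0, 422, 25]) cube([529, 25, 87]);
  translate([0, 25, 25]) cube([25, 397, 87]);
  translate([504, 25, 25]) cube([25, 397, 87]);
}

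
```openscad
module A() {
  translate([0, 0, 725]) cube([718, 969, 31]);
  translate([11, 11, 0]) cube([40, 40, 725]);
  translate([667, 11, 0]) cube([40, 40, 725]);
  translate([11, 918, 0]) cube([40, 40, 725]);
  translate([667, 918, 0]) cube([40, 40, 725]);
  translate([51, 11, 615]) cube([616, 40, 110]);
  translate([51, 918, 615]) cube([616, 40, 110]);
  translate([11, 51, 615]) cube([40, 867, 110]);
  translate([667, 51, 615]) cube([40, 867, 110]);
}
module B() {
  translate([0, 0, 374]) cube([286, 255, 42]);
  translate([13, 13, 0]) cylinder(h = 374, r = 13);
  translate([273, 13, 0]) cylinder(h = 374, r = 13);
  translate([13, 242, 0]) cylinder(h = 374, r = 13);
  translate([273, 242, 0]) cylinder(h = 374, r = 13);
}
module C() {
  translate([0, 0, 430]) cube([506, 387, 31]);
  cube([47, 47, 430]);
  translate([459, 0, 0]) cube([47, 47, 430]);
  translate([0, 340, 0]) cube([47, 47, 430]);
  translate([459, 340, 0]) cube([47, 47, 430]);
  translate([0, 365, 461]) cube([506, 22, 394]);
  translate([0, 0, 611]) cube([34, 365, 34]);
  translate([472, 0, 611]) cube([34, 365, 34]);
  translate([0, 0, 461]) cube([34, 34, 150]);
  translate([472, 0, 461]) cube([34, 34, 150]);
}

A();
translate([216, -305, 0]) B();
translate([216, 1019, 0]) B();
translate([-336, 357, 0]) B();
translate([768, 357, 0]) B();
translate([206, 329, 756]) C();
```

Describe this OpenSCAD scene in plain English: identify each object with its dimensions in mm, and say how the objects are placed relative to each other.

A is a table with a 718×969 mm rectangular top, 31 mm thick, top surface at z = 756 mm, supported by four 40×40 mm square legs, each inset 11 mm from the nearest pair of top edges, running from the floor. Four apron rails, 40 mm thick and 110 mm tall, run between adjacent legs with their top edges flush with the underside of the top and their outer faces flush with the legs' outer faces.

B is a four-legged stool. The seat is 286×255 mm, 42 mm thick, top at z = 416 mm. It stands on four round legs, each 26 mm in diameter, from z = 0 to the seat underside, each leg's axis is inset half a diameter from the nearest pair of seat edges (so the leg's bounding box is flush with the corner).

C is a chair. The seat is a 506×387×31 mm slab with its top at z = 461 mm, on four 47×47 mm corner legs (flush with the seat edges, standing on z = 0). A flat backrest 22 mm thick, 394 mm tall, spans the full seat width and rises from the seat top along its +y edge, rear face flush with the rear of the seat. Two armrests of 34×34 mm section run along each side from the seat's front edge to the front of the backrest, top faces 184 mm above the seat top and outer faces flush with the seat's x-edges; a 34×34 mm post under the front of each armrest stands on the seat at the front corner.

Four stools sit around the table at the −y, +y, −x, +x sides. The chair is on top of the table.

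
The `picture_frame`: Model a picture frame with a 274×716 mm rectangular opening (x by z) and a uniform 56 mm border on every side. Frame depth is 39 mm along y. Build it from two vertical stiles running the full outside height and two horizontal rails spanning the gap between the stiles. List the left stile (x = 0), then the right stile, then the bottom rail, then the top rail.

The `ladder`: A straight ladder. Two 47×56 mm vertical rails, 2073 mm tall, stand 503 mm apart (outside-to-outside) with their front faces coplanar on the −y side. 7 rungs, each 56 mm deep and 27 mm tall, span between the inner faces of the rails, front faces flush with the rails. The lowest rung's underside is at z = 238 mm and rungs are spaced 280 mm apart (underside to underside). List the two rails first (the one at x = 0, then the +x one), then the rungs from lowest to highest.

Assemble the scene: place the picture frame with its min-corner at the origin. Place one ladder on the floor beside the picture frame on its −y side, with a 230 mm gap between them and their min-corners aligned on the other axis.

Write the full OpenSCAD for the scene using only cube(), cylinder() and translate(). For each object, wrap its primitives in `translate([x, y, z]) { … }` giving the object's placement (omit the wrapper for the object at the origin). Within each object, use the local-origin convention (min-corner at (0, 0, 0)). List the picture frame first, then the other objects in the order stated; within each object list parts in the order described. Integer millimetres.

cube([56, 39, 828]);
translate([330, 0, 0]) cube([56, 39, 828]);
translate([56, 0, 0]) cube([274, 39, 56]);
translate([56, 0, 772]) cube([274, 39, 56]);
translate([0, -286, 0]) {
  cube([47, 56, 2073]);
  translate([456, 0, 0]) cube([47, 56, 2073]);
  translate([47, 0, 238]) cube([409, 56, 27]);
  translate([47, 0, 518]) cube([409, 56, 27]);
  translate([47, 0, 798]) cube([409, 56, 27]);
  translate([47, 0, 1078]) cube([409, 56, 27]);
  translate([47, 0, 1358]) cube([409, 56, 27]);
  translate([47, 0, 1638]) cube([409, 56, 27]);
  translate([47, 0, 1918]) cube([409, 56, 27]);
}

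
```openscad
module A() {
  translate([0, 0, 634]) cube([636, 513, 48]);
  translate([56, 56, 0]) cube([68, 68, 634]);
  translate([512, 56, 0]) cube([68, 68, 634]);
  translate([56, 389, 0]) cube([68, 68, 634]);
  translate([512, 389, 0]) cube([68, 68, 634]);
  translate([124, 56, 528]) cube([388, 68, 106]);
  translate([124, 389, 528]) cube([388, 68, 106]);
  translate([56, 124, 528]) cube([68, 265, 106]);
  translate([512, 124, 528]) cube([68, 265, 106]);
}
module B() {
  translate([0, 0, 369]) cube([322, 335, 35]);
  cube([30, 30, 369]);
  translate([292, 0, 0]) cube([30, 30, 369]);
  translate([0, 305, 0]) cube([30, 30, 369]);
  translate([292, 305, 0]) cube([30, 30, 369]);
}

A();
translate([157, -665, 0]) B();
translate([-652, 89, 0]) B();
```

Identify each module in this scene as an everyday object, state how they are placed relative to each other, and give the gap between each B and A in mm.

A is a table. B is a stool. Two stools sit around the table at the −y, −x sides. The gap between each stool and the table is 330 mm.

Each stool's nearest face is 330 mm from the table's bounding box.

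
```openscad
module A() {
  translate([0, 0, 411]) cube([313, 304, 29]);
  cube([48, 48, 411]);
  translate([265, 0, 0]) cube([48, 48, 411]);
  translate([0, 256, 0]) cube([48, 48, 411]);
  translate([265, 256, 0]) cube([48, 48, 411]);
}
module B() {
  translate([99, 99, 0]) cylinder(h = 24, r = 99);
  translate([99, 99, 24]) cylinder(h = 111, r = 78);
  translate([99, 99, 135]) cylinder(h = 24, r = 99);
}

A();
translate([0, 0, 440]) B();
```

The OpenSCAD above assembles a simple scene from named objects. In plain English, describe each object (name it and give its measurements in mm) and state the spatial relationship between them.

A is a four-legged stool. The seat is 313×304 mm, 29 mm thick, top at z = 440 mm. It stands on four square legs, each 48×48 mm in cross-section, from z = 0 to the seat underside, each flush with a corner of the seat.

B is a spool: two coaxial disc flanges of radius 99 mm and thickness 24 mm, joined by a core cylinder of radius 78 mm and height 111 mm. The lower flange rests on z = 0 and the three cylinders share a vertical axis.

The spool is on top of the stool.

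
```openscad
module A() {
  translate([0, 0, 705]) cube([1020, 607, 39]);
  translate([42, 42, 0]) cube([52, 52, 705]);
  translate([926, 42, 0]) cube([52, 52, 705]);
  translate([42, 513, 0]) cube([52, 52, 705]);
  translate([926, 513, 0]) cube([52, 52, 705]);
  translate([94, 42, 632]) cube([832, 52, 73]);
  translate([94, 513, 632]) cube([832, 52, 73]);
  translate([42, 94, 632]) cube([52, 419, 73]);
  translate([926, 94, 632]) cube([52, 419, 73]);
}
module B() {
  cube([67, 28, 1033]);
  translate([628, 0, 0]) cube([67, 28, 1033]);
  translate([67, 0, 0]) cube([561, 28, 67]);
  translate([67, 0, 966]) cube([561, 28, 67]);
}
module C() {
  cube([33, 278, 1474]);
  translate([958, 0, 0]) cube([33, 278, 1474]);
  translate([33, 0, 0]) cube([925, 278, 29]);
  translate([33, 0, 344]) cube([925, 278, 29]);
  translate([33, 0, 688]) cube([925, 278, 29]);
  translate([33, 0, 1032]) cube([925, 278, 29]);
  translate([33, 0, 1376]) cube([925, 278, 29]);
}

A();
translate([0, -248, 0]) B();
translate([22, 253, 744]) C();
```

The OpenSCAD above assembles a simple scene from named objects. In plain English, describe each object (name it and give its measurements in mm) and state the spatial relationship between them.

A is a rectangular dining table. The top is 1020×607×39 mm with its upper surface at z = 744 mm. It stands on four 52×52 mm square legs, each inset 42 mm from the nearest pair of top edges, running from the floor to the underside of the top. Four apron rails, 52 mm thick and 73 mm tall, run between adjacent legs with their top edges flush with the underside of the top and their outer faces flush with the legs' outer faces.

B is a picture frame with a 561×899 mm rectangular opening (x by z) and a uniform 67 mm border on every side. Frame depth is 28 mm along y. It is built from two vertical stiles running the full outside height and two horizontal rails spanning the gap between the stiles.

C is a bookshelf 991 mm wide overall, 278 mm deep and 1474 mm tall. The two sides are 33 mm thick vertical panels. 5 horizontal shelves of 29 mm thickness span between the inner faces of the sides; the lowest shelf sits on the floor and shelves are stacked with a clear vertical gap of 315 mm between each pair.

The picture frame is on the floor beside the table on its −y side. The bookshelf is on top of the table.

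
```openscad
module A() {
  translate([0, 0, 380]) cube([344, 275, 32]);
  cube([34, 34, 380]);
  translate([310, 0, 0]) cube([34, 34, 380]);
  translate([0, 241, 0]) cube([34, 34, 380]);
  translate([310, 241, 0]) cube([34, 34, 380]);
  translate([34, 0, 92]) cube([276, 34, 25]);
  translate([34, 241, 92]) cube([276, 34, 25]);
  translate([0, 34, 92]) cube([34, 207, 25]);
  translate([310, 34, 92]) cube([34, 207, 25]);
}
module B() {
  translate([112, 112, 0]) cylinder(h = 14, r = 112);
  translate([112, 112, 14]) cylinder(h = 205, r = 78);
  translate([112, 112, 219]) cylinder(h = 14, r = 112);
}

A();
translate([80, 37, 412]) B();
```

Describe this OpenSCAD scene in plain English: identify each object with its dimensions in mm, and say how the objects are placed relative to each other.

A is a simple wooden stool: a rectangular seat 344 mm (x) by 275 mm (y), 32 mm thick, top face at z = 412 mm, on four square legs, each 34×34 mm in cross-section. The legs rest on z = 0, each flush with a corner of the seat. Four stretchers, 34 mm wide and 25 mm tall, connect adjacent legs with their undersides at z = 92 mm, each running between the inner faces of the legs it joins and aligned with the legs' outer faces on the other axis.

B is a spool: two coaxial disc flanges of radius 112 mm and thickness 14 mm, joined by a core cylinder of radius 78 mm and height 205 mm. The lower flange rests on z = 0 and the three cylinders share a vertical axis.

The spool is on top of the stool.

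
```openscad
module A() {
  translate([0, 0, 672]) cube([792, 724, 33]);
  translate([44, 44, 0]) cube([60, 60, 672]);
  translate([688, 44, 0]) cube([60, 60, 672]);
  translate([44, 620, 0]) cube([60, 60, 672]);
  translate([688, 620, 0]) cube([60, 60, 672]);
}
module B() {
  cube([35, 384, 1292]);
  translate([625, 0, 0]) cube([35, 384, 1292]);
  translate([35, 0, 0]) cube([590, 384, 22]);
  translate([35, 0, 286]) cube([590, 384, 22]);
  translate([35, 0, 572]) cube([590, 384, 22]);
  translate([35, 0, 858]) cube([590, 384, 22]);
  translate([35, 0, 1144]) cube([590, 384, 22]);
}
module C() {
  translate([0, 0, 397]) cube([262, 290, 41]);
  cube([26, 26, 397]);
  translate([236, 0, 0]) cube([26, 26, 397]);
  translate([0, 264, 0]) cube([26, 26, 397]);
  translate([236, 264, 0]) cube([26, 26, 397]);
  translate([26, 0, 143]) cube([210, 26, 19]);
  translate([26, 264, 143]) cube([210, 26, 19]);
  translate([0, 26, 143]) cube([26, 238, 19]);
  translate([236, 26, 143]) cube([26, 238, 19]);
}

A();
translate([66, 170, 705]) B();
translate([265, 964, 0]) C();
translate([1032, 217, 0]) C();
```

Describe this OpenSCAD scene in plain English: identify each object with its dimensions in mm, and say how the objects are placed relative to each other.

A is a table: top 792 mm (x) × 724 mm (y), 33 mm thick, upper face at z = 705 mm, on four 60×60 mm square legs, each inset 44 mm from the nearest pair of top edges, running from z = 0 to the bottom of the top.

B is an open bookshelf. Two side panels, each 35 mm thick, 384 mm deep and 1292 mm tall, stand 660 mm apart (outside-to-outside). Between them sit 5 shelves, each 22 mm thick and 384 mm deep, spanning the full gap between the sides. The bottom shelf rests on the floor (its underside at z = 0) and the clear gap between one shelf's top and the next shelf's underside is 264 mm.

C is a four-legged stool. The seat is a 262×290×41 mm slab whose top surface is at z = 438 mm; four square legs, each 26×26 mm in cross-section, run from the floor (z = 0) to the underside of the seat, each flush with a corner of the seat. Four stretchers, 26 mm wide and 19 mm tall, connect adjacent legs with their undersides at z = 143 mm, each running between the inner faces of the legs it joins and aligned with the legs' outer faces on the other axis.

The bookshelf is on top of the table, centred. Two stools sit around the table at the +y, +x sides.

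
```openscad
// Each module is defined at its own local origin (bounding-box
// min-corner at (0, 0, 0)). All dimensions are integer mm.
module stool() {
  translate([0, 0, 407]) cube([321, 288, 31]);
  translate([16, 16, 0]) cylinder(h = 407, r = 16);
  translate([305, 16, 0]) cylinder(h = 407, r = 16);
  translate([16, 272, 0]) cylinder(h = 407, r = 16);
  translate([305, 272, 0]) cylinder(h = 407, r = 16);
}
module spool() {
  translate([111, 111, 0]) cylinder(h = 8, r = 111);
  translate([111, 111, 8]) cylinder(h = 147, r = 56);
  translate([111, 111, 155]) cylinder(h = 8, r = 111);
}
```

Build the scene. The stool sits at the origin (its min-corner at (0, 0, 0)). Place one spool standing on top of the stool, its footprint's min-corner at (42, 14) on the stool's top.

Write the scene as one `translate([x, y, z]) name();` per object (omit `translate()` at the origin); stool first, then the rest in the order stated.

stool();
translate([42, 14, 438]) spool();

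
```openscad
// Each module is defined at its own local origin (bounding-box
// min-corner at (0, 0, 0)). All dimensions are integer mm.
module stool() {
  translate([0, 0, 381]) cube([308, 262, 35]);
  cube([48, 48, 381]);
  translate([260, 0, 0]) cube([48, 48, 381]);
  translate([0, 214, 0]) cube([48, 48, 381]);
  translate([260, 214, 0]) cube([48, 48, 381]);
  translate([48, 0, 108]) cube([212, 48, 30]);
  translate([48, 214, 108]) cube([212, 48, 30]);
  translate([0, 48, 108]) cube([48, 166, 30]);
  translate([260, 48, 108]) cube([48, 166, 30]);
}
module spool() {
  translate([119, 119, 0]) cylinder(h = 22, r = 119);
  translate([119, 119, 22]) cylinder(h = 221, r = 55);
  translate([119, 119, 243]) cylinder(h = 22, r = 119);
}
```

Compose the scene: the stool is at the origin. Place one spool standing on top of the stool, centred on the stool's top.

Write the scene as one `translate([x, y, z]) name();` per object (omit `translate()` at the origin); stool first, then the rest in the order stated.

stool();
translate([35, 12, 416]) spool();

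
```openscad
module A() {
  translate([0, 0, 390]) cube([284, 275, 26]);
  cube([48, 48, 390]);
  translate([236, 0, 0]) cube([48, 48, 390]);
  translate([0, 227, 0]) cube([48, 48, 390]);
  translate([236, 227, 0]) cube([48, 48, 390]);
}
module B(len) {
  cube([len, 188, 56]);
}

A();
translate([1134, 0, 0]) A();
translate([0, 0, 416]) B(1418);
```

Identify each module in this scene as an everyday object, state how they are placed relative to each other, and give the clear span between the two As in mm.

A is a stool. B is a beam. A beam spans the tops of two stools. The clear span between the two stools is 850 mm.

Second stool starts at x = 1134; first ends at x = 284; clear span = 1134 − 284 = 850 mm.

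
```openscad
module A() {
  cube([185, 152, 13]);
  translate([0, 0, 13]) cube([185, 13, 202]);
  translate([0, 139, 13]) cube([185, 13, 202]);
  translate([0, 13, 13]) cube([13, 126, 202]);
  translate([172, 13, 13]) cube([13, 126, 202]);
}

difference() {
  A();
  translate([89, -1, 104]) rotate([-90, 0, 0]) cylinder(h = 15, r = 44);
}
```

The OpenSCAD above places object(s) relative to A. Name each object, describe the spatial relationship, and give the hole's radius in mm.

A is an open box. The open box has a circular hole through its front wall. The hole's radius is 44 mm.

The subtracted cylinder has r = 44 mm.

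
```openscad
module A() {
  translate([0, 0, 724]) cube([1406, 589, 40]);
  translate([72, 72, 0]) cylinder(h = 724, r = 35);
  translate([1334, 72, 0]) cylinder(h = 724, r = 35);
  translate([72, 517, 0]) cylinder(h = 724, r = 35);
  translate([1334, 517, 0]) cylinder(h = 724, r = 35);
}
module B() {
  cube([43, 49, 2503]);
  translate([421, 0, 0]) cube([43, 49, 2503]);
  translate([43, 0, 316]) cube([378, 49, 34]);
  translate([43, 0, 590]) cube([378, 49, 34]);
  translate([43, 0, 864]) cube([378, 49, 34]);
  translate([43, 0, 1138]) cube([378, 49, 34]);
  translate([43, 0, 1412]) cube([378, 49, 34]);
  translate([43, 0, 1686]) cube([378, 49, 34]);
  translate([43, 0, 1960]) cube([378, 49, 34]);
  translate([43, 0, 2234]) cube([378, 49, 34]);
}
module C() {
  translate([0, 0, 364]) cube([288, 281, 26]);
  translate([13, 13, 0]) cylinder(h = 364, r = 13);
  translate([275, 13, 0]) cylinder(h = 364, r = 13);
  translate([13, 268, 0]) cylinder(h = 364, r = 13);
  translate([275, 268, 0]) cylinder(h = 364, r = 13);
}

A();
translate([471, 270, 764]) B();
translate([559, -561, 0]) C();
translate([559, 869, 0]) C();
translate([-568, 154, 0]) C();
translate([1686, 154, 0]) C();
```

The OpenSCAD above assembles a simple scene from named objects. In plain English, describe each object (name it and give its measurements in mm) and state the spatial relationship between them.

A is a table: top 1406 mm (x) × 589 mm (y), 40 mm thick, upper face at z = 764 mm, on four round legs of 70 mm diameter, each leg's bounding box inset 37 mm from the nearest pair of top edges, running from z = 0 to the bottom of the top.

B is a straight ladder. Two 43×49 mm vertical rails, 2503 mm tall, stand 464 mm apart (outside-to-outside) with their front faces coplanar on the −y side. 8 rungs, each 49 mm deep and 34 mm tall, span between the inner faces of the rails, front faces flush with the rails. The lowest rung's underside is at z = 316 mm and rungs are spaced 274 mm apart (underside to underside).

C is a four-legged stool. The seat is 288×281 mm, 26 mm thick, top at z = 390 mm. It stands on four round legs, each 26 mm in diameter, from z = 0 to the seat underside, each leg's axis is inset half a diameter from the nearest pair of seat edges (so the leg's bounding box is flush with the corner).

The ladder is on top of the table, centred. Four stools sit around the table at the −y, +y, −x, +x sides.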